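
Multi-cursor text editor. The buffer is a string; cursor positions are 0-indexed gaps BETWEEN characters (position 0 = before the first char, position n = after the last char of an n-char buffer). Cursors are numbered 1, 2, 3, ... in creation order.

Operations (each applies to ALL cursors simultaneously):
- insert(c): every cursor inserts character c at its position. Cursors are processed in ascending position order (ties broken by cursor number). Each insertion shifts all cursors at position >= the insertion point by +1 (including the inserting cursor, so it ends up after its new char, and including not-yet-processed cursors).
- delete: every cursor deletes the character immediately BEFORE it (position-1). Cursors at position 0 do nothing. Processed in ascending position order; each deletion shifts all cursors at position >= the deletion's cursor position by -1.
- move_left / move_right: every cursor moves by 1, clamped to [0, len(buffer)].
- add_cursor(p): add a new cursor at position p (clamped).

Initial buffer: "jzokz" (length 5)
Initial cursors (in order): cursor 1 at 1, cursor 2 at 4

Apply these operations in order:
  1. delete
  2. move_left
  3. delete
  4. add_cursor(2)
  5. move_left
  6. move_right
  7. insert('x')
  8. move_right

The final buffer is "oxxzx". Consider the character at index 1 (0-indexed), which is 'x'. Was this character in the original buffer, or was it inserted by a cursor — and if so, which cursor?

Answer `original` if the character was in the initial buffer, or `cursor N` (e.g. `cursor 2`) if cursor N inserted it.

After op 1 (delete): buffer="zoz" (len 3), cursors c1@0 c2@2, authorship ...
After op 2 (move_left): buffer="zoz" (len 3), cursors c1@0 c2@1, authorship ...
After op 3 (delete): buffer="oz" (len 2), cursors c1@0 c2@0, authorship ..
After op 4 (add_cursor(2)): buffer="oz" (len 2), cursors c1@0 c2@0 c3@2, authorship ..
After op 5 (move_left): buffer="oz" (len 2), cursors c1@0 c2@0 c3@1, authorship ..
After op 6 (move_right): buffer="oz" (len 2), cursors c1@1 c2@1 c3@2, authorship ..
After op 7 (insert('x')): buffer="oxxzx" (len 5), cursors c1@3 c2@3 c3@5, authorship .12.3
After op 8 (move_right): buffer="oxxzx" (len 5), cursors c1@4 c2@4 c3@5, authorship .12.3
Authorship (.=original, N=cursor N): . 1 2 . 3
Index 1: author = 1

Answer: cursor 1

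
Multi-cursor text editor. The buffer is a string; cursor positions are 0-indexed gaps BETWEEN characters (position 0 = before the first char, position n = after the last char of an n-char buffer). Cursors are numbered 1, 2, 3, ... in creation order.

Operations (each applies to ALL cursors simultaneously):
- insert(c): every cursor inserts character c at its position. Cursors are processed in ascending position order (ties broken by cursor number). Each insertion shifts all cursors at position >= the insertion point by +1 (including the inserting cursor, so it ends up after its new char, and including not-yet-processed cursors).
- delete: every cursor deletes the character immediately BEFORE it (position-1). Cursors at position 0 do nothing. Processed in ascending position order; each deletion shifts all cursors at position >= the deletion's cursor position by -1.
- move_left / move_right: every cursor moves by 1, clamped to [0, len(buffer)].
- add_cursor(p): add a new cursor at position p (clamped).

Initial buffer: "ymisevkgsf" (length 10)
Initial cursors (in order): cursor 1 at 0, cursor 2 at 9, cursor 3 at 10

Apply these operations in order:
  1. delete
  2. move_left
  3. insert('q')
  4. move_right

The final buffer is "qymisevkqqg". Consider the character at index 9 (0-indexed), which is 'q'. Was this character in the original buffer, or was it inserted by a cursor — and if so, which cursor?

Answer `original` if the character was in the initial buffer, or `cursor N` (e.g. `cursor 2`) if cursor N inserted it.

Answer: cursor 3

Derivation:
After op 1 (delete): buffer="ymisevkg" (len 8), cursors c1@0 c2@8 c3@8, authorship ........
After op 2 (move_left): buffer="ymisevkg" (len 8), cursors c1@0 c2@7 c3@7, authorship ........
After op 3 (insert('q')): buffer="qymisevkqqg" (len 11), cursors c1@1 c2@10 c3@10, authorship 1.......23.
After op 4 (move_right): buffer="qymisevkqqg" (len 11), cursors c1@2 c2@11 c3@11, authorship 1.......23.
Authorship (.=original, N=cursor N): 1 . . . . . . . 2 3 .
Index 9: author = 3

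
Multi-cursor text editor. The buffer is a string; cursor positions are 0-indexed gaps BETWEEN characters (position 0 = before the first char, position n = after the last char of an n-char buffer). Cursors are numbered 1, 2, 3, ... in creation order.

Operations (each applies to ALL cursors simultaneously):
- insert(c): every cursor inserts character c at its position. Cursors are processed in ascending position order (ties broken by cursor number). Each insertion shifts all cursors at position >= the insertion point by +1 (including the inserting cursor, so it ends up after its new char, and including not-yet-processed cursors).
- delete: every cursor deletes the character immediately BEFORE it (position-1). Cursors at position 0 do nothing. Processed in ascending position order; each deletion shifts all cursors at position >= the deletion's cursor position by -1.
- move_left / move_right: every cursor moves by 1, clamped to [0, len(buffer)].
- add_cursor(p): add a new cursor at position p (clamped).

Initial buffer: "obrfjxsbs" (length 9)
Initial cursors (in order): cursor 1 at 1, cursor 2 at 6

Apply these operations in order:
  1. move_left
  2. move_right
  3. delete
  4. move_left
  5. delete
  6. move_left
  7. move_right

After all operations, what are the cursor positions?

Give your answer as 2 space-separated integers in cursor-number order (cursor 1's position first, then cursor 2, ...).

Answer: 1 2

Derivation:
After op 1 (move_left): buffer="obrfjxsbs" (len 9), cursors c1@0 c2@5, authorship .........
After op 2 (move_right): buffer="obrfjxsbs" (len 9), cursors c1@1 c2@6, authorship .........
After op 3 (delete): buffer="brfjsbs" (len 7), cursors c1@0 c2@4, authorship .......
After op 4 (move_left): buffer="brfjsbs" (len 7), cursors c1@0 c2@3, authorship .......
After op 5 (delete): buffer="brjsbs" (len 6), cursors c1@0 c2@2, authorship ......
After op 6 (move_left): buffer="brjsbs" (len 6), cursors c1@0 c2@1, authorship ......
After op 7 (move_right): buffer="brjsbs" (len 6), cursors c1@1 c2@2, authorship ......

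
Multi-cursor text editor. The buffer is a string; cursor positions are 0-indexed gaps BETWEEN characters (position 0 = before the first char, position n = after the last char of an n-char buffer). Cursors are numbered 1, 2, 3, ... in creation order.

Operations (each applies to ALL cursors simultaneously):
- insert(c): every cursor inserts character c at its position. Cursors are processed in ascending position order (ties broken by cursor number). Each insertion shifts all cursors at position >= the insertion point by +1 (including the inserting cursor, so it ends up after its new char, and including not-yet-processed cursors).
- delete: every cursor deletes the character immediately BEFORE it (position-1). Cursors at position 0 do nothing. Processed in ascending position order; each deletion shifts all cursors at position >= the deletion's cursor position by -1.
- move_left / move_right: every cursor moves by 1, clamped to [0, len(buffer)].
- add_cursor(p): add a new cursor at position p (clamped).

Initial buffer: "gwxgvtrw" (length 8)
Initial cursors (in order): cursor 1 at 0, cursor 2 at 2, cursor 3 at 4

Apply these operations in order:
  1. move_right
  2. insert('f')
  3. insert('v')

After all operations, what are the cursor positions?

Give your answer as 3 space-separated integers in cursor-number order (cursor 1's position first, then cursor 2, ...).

After op 1 (move_right): buffer="gwxgvtrw" (len 8), cursors c1@1 c2@3 c3@5, authorship ........
After op 2 (insert('f')): buffer="gfwxfgvftrw" (len 11), cursors c1@2 c2@5 c3@8, authorship .1..2..3...
After op 3 (insert('v')): buffer="gfvwxfvgvfvtrw" (len 14), cursors c1@3 c2@7 c3@11, authorship .11..22..33...

Answer: 3 7 11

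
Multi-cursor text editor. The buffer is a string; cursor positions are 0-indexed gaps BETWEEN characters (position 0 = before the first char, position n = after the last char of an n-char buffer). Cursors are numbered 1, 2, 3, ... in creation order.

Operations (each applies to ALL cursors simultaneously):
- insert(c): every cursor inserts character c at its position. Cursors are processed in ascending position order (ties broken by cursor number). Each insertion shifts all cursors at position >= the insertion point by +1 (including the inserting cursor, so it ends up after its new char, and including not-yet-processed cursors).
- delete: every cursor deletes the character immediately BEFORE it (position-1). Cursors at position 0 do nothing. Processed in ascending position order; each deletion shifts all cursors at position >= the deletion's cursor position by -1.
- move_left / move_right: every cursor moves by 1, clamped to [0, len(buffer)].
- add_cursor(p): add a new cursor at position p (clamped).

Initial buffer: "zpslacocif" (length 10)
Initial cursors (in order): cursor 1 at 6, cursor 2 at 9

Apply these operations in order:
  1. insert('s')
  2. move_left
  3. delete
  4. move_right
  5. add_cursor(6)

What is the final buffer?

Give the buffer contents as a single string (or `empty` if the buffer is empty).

After op 1 (insert('s')): buffer="zpslacsocisf" (len 12), cursors c1@7 c2@11, authorship ......1...2.
After op 2 (move_left): buffer="zpslacsocisf" (len 12), cursors c1@6 c2@10, authorship ......1...2.
After op 3 (delete): buffer="zpslasocsf" (len 10), cursors c1@5 c2@8, authorship .....1..2.
After op 4 (move_right): buffer="zpslasocsf" (len 10), cursors c1@6 c2@9, authorship .....1..2.
After op 5 (add_cursor(6)): buffer="zpslasocsf" (len 10), cursors c1@6 c3@6 c2@9, authorship .....1..2.

Answer: zpslasocsf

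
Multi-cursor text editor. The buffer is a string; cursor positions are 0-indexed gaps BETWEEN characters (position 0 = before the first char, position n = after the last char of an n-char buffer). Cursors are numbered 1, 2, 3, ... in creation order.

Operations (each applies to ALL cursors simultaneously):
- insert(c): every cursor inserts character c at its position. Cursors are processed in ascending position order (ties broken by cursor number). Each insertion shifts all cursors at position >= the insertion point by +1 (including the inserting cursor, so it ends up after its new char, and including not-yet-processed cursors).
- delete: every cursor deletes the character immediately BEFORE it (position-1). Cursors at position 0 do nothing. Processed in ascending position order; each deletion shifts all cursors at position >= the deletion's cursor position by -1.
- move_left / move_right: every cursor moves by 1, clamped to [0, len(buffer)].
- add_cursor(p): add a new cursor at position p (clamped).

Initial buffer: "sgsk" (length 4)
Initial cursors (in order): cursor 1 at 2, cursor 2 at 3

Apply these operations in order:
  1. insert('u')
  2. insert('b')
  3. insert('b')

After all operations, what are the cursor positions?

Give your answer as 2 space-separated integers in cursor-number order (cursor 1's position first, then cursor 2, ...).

After op 1 (insert('u')): buffer="sgusuk" (len 6), cursors c1@3 c2@5, authorship ..1.2.
After op 2 (insert('b')): buffer="sgubsubk" (len 8), cursors c1@4 c2@7, authorship ..11.22.
After op 3 (insert('b')): buffer="sgubbsubbk" (len 10), cursors c1@5 c2@9, authorship ..111.222.

Answer: 5 9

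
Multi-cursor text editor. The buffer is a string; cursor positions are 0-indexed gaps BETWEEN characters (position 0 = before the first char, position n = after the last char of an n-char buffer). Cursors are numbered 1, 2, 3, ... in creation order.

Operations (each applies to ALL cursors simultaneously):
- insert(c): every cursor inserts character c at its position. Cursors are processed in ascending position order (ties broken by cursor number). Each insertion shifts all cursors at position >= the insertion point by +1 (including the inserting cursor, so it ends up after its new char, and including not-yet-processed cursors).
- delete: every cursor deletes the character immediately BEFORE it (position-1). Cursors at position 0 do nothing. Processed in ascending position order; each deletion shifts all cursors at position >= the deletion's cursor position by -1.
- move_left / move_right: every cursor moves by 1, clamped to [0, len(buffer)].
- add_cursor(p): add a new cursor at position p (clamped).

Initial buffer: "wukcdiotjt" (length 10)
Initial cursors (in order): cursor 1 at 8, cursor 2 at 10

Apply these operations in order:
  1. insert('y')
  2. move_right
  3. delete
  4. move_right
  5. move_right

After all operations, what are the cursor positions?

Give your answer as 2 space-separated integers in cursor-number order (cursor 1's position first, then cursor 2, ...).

After op 1 (insert('y')): buffer="wukcdiotyjty" (len 12), cursors c1@9 c2@12, authorship ........1..2
After op 2 (move_right): buffer="wukcdiotyjty" (len 12), cursors c1@10 c2@12, authorship ........1..2
After op 3 (delete): buffer="wukcdiotyt" (len 10), cursors c1@9 c2@10, authorship ........1.
After op 4 (move_right): buffer="wukcdiotyt" (len 10), cursors c1@10 c2@10, authorship ........1.
After op 5 (move_right): buffer="wukcdiotyt" (len 10), cursors c1@10 c2@10, authorship ........1.

Answer: 10 10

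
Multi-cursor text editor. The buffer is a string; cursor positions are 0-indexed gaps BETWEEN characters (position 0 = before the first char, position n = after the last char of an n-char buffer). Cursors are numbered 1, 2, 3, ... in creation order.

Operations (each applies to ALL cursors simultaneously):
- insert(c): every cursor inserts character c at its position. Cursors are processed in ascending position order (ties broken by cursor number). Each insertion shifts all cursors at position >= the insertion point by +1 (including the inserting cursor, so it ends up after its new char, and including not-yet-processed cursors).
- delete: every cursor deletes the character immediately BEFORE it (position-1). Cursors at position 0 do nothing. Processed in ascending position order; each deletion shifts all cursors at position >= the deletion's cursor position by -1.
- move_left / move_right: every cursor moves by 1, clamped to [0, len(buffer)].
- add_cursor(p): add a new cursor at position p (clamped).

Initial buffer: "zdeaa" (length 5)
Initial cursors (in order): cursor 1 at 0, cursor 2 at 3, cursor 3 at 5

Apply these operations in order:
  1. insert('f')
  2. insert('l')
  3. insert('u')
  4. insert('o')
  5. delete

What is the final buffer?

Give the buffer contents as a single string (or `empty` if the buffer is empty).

Answer: fluzdefluaaflu

Derivation:
After op 1 (insert('f')): buffer="fzdefaaf" (len 8), cursors c1@1 c2@5 c3@8, authorship 1...2..3
After op 2 (insert('l')): buffer="flzdeflaafl" (len 11), cursors c1@2 c2@7 c3@11, authorship 11...22..33
After op 3 (insert('u')): buffer="fluzdefluaaflu" (len 14), cursors c1@3 c2@9 c3@14, authorship 111...222..333
After op 4 (insert('o')): buffer="fluozdefluoaafluo" (len 17), cursors c1@4 c2@11 c3@17, authorship 1111...2222..3333
After op 5 (delete): buffer="fluzdefluaaflu" (len 14), cursors c1@3 c2@9 c3@14, authorship 111...222..333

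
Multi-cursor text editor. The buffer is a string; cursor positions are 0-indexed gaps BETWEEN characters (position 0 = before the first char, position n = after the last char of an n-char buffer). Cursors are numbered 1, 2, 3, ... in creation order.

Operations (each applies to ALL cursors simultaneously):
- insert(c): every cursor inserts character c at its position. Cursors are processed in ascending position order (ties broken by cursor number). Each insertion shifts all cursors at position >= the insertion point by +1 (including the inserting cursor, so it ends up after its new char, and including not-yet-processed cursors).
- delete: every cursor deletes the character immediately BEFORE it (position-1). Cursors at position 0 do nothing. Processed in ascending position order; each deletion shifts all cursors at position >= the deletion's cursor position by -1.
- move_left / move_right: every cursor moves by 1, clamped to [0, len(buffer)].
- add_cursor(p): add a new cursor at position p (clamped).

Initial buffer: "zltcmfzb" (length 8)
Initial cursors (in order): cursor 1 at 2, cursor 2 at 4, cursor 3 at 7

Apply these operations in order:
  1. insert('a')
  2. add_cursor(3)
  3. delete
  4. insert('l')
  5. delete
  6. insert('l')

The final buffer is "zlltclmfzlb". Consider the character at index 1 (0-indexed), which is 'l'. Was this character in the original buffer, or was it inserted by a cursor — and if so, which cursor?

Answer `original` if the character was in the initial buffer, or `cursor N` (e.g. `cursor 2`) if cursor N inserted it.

Answer: cursor 1

Derivation:
After op 1 (insert('a')): buffer="zlatcamfzab" (len 11), cursors c1@3 c2@6 c3@10, authorship ..1..2...3.
After op 2 (add_cursor(3)): buffer="zlatcamfzab" (len 11), cursors c1@3 c4@3 c2@6 c3@10, authorship ..1..2...3.
After op 3 (delete): buffer="ztcmfzb" (len 7), cursors c1@1 c4@1 c2@3 c3@6, authorship .......
After op 4 (insert('l')): buffer="zlltclmfzlb" (len 11), cursors c1@3 c4@3 c2@6 c3@10, authorship .14..2...3.
After op 5 (delete): buffer="ztcmfzb" (len 7), cursors c1@1 c4@1 c2@3 c3@6, authorship .......
After op 6 (insert('l')): buffer="zlltclmfzlb" (len 11), cursors c1@3 c4@3 c2@6 c3@10, authorship .14..2...3.
Authorship (.=original, N=cursor N): . 1 4 . . 2 . . . 3 .
Index 1: author = 1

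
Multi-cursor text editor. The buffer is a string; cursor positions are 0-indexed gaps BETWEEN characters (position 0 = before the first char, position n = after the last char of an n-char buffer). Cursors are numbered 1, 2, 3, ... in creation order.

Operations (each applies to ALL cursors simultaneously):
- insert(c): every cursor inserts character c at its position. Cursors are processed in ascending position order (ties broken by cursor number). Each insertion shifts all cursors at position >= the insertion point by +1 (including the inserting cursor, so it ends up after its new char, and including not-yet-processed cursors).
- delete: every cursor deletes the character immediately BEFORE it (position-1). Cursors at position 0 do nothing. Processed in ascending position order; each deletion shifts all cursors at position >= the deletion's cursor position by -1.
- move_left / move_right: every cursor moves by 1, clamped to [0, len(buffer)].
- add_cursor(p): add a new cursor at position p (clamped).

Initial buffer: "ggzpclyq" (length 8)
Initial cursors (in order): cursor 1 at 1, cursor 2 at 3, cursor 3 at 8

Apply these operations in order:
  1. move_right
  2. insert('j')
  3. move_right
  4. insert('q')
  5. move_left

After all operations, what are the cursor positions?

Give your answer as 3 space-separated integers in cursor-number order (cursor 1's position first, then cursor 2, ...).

Answer: 4 8 13

Derivation:
After op 1 (move_right): buffer="ggzpclyq" (len 8), cursors c1@2 c2@4 c3@8, authorship ........
After op 2 (insert('j')): buffer="ggjzpjclyqj" (len 11), cursors c1@3 c2@6 c3@11, authorship ..1..2....3
After op 3 (move_right): buffer="ggjzpjclyqj" (len 11), cursors c1@4 c2@7 c3@11, authorship ..1..2....3
After op 4 (insert('q')): buffer="ggjzqpjcqlyqjq" (len 14), cursors c1@5 c2@9 c3@14, authorship ..1.1.2.2...33
After op 5 (move_left): buffer="ggjzqpjcqlyqjq" (len 14), cursors c1@4 c2@8 c3@13, authorship ..1.1.2.2...33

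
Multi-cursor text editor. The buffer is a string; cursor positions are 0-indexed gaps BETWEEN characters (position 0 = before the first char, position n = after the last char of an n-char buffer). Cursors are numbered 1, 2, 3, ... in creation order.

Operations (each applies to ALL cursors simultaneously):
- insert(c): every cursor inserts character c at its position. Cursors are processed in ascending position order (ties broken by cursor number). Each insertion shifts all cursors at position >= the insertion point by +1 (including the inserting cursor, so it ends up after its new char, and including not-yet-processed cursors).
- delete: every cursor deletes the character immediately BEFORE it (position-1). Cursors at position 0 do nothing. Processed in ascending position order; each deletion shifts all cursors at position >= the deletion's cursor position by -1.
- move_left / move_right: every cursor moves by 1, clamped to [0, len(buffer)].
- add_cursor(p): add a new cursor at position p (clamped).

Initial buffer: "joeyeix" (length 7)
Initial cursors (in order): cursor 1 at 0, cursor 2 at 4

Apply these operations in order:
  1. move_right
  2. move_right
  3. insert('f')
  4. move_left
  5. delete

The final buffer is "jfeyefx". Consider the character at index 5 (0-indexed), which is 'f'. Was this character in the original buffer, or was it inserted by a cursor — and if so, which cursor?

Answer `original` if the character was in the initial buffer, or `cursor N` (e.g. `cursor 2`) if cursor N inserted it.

Answer: cursor 2

Derivation:
After op 1 (move_right): buffer="joeyeix" (len 7), cursors c1@1 c2@5, authorship .......
After op 2 (move_right): buffer="joeyeix" (len 7), cursors c1@2 c2@6, authorship .......
After op 3 (insert('f')): buffer="jofeyeifx" (len 9), cursors c1@3 c2@8, authorship ..1....2.
After op 4 (move_left): buffer="jofeyeifx" (len 9), cursors c1@2 c2@7, authorship ..1....2.
After op 5 (delete): buffer="jfeyefx" (len 7), cursors c1@1 c2@5, authorship .1...2.
Authorship (.=original, N=cursor N): . 1 . . . 2 .
Index 5: author = 2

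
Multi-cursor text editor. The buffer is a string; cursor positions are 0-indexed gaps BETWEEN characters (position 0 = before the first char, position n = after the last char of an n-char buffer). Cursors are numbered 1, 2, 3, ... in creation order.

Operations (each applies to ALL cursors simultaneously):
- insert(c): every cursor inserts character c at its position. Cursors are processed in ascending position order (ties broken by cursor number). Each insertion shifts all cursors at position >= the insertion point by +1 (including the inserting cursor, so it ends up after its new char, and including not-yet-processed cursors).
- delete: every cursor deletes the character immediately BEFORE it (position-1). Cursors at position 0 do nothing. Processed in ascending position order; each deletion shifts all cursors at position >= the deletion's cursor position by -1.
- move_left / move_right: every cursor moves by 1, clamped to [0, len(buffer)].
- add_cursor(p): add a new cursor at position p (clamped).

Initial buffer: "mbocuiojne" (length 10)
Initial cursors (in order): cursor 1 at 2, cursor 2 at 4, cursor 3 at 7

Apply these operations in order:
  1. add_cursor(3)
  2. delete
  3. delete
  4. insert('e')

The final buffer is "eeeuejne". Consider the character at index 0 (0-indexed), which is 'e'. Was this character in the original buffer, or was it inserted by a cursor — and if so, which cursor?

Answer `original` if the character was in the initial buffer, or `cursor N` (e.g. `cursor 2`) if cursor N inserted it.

Answer: cursor 1

Derivation:
After op 1 (add_cursor(3)): buffer="mbocuiojne" (len 10), cursors c1@2 c4@3 c2@4 c3@7, authorship ..........
After op 2 (delete): buffer="muijne" (len 6), cursors c1@1 c2@1 c4@1 c3@3, authorship ......
After op 3 (delete): buffer="ujne" (len 4), cursors c1@0 c2@0 c4@0 c3@1, authorship ....
After op 4 (insert('e')): buffer="eeeuejne" (len 8), cursors c1@3 c2@3 c4@3 c3@5, authorship 124.3...
Authorship (.=original, N=cursor N): 1 2 4 . 3 . . .
Index 0: author = 1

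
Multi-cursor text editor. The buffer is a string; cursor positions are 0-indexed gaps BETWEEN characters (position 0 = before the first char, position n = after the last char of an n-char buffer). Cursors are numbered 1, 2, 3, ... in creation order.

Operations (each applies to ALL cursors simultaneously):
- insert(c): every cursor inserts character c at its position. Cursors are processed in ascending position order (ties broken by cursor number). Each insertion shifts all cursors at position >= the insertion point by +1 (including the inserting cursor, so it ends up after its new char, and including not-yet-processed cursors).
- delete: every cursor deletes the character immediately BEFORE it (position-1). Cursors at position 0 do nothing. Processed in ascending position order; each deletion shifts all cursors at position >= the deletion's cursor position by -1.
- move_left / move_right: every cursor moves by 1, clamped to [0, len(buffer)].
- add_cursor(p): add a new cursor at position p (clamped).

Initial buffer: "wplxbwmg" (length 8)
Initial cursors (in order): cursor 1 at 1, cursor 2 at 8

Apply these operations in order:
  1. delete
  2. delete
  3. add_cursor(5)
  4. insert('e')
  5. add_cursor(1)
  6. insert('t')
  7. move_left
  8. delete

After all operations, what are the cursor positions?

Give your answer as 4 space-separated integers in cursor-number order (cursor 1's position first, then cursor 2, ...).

After op 1 (delete): buffer="plxbwm" (len 6), cursors c1@0 c2@6, authorship ......
After op 2 (delete): buffer="plxbw" (len 5), cursors c1@0 c2@5, authorship .....
After op 3 (add_cursor(5)): buffer="plxbw" (len 5), cursors c1@0 c2@5 c3@5, authorship .....
After op 4 (insert('e')): buffer="eplxbwee" (len 8), cursors c1@1 c2@8 c3@8, authorship 1.....23
After op 5 (add_cursor(1)): buffer="eplxbwee" (len 8), cursors c1@1 c4@1 c2@8 c3@8, authorship 1.....23
After op 6 (insert('t')): buffer="ettplxbweett" (len 12), cursors c1@3 c4@3 c2@12 c3@12, authorship 114.....2323
After op 7 (move_left): buffer="ettplxbweett" (len 12), cursors c1@2 c4@2 c2@11 c3@11, authorship 114.....2323
After op 8 (delete): buffer="tplxbwet" (len 8), cursors c1@0 c4@0 c2@7 c3@7, authorship 4.....23

Answer: 0 7 7 0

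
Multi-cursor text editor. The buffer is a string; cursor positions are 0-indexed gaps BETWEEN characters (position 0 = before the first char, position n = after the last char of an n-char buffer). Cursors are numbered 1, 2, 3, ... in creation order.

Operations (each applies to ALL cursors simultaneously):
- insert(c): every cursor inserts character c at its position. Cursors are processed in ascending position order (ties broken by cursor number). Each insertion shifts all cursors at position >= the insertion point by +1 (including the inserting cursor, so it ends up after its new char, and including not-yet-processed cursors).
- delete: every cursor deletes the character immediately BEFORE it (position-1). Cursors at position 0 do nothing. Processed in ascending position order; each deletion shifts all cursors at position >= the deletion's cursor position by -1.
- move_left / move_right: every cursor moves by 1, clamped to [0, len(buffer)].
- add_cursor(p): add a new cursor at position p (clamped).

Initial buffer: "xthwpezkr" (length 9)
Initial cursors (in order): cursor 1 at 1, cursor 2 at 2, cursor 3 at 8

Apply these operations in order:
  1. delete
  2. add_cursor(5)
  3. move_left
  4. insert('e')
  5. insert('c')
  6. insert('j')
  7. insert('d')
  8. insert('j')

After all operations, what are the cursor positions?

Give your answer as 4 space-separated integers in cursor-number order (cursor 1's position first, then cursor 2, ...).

Answer: 10 10 24 24

Derivation:
After op 1 (delete): buffer="hwpezr" (len 6), cursors c1@0 c2@0 c3@5, authorship ......
After op 2 (add_cursor(5)): buffer="hwpezr" (len 6), cursors c1@0 c2@0 c3@5 c4@5, authorship ......
After op 3 (move_left): buffer="hwpezr" (len 6), cursors c1@0 c2@0 c3@4 c4@4, authorship ......
After op 4 (insert('e')): buffer="eehwpeeezr" (len 10), cursors c1@2 c2@2 c3@8 c4@8, authorship 12....34..
After op 5 (insert('c')): buffer="eecchwpeeecczr" (len 14), cursors c1@4 c2@4 c3@12 c4@12, authorship 1212....3434..
After op 6 (insert('j')): buffer="eeccjjhwpeeeccjjzr" (len 18), cursors c1@6 c2@6 c3@16 c4@16, authorship 121212....343434..
After op 7 (insert('d')): buffer="eeccjjddhwpeeeccjjddzr" (len 22), cursors c1@8 c2@8 c3@20 c4@20, authorship 12121212....34343434..
After op 8 (insert('j')): buffer="eeccjjddjjhwpeeeccjjddjjzr" (len 26), cursors c1@10 c2@10 c3@24 c4@24, authorship 1212121212....3434343434..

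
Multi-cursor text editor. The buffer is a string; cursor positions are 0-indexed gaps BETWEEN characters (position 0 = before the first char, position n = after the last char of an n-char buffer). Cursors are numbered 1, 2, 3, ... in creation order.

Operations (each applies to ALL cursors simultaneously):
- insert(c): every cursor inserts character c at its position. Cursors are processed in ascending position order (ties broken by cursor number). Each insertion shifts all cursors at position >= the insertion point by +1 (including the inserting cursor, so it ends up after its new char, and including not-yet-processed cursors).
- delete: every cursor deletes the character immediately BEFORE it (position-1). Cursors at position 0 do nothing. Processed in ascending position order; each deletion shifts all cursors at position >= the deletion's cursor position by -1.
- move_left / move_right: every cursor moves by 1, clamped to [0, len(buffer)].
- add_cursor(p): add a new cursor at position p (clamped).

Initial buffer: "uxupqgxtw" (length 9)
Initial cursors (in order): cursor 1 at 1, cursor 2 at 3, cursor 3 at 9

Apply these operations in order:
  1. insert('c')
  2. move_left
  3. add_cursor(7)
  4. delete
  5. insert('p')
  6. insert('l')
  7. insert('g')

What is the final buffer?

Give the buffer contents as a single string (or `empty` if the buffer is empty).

After op 1 (insert('c')): buffer="ucxucpqgxtwc" (len 12), cursors c1@2 c2@5 c3@12, authorship .1..2......3
After op 2 (move_left): buffer="ucxucpqgxtwc" (len 12), cursors c1@1 c2@4 c3@11, authorship .1..2......3
After op 3 (add_cursor(7)): buffer="ucxucpqgxtwc" (len 12), cursors c1@1 c2@4 c4@7 c3@11, authorship .1..2......3
After op 4 (delete): buffer="cxcpgxtc" (len 8), cursors c1@0 c2@2 c4@4 c3@7, authorship 1.2....3
After op 5 (insert('p')): buffer="pcxpcppgxtpc" (len 12), cursors c1@1 c2@4 c4@7 c3@11, authorship 11.22.4...33
After op 6 (insert('l')): buffer="plcxplcpplgxtplc" (len 16), cursors c1@2 c2@6 c4@10 c3@15, authorship 111.222.44...333
After op 7 (insert('g')): buffer="plgcxplgcpplggxtplgc" (len 20), cursors c1@3 c2@8 c4@13 c3@19, authorship 1111.2222.444...3333

Answer: plgcxplgcpplggxtplgc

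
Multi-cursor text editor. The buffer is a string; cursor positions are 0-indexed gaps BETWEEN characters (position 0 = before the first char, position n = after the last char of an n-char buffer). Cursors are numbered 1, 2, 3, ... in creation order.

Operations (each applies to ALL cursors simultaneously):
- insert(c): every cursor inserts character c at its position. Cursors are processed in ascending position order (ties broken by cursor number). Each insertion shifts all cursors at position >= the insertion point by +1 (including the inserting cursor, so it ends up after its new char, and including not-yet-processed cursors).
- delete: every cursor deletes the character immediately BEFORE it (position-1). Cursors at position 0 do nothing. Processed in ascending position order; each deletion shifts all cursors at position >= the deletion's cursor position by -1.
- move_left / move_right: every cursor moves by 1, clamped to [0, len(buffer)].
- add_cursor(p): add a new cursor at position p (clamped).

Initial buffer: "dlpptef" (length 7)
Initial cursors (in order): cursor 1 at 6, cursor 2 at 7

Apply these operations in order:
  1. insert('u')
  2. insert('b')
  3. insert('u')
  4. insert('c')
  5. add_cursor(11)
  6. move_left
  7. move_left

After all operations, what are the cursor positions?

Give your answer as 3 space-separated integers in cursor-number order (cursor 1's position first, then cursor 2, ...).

Answer: 8 13 9

Derivation:
After op 1 (insert('u')): buffer="dlppteufu" (len 9), cursors c1@7 c2@9, authorship ......1.2
After op 2 (insert('b')): buffer="dlppteubfub" (len 11), cursors c1@8 c2@11, authorship ......11.22
After op 3 (insert('u')): buffer="dlppteubufubu" (len 13), cursors c1@9 c2@13, authorship ......111.222
After op 4 (insert('c')): buffer="dlppteubucfubuc" (len 15), cursors c1@10 c2@15, authorship ......1111.2222
After op 5 (add_cursor(11)): buffer="dlppteubucfubuc" (len 15), cursors c1@10 c3@11 c2@15, authorship ......1111.2222
After op 6 (move_left): buffer="dlppteubucfubuc" (len 15), cursors c1@9 c3@10 c2@14, authorship ......1111.2222
After op 7 (move_left): buffer="dlppteubucfubuc" (len 15), cursors c1@8 c3@9 c2@13, authorship ......1111.2222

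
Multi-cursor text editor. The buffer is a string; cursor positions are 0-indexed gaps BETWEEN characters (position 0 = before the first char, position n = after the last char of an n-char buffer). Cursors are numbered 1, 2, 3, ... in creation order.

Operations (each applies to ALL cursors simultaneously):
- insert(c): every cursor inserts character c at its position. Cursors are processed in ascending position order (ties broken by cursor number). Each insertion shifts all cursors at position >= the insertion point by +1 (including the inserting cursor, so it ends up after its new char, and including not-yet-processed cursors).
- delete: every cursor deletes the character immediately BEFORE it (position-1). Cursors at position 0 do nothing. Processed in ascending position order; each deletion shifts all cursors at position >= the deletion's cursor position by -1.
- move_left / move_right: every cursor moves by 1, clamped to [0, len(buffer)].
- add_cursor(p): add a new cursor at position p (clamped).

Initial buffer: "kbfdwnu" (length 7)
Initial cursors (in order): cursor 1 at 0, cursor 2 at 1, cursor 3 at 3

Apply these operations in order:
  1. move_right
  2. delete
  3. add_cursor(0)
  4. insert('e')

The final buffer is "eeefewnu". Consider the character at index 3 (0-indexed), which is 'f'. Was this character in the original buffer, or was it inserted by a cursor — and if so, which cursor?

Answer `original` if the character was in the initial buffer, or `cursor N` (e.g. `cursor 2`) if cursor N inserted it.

Answer: original

Derivation:
After op 1 (move_right): buffer="kbfdwnu" (len 7), cursors c1@1 c2@2 c3@4, authorship .......
After op 2 (delete): buffer="fwnu" (len 4), cursors c1@0 c2@0 c3@1, authorship ....
After op 3 (add_cursor(0)): buffer="fwnu" (len 4), cursors c1@0 c2@0 c4@0 c3@1, authorship ....
After op 4 (insert('e')): buffer="eeefewnu" (len 8), cursors c1@3 c2@3 c4@3 c3@5, authorship 124.3...
Authorship (.=original, N=cursor N): 1 2 4 . 3 . . .
Index 3: author = original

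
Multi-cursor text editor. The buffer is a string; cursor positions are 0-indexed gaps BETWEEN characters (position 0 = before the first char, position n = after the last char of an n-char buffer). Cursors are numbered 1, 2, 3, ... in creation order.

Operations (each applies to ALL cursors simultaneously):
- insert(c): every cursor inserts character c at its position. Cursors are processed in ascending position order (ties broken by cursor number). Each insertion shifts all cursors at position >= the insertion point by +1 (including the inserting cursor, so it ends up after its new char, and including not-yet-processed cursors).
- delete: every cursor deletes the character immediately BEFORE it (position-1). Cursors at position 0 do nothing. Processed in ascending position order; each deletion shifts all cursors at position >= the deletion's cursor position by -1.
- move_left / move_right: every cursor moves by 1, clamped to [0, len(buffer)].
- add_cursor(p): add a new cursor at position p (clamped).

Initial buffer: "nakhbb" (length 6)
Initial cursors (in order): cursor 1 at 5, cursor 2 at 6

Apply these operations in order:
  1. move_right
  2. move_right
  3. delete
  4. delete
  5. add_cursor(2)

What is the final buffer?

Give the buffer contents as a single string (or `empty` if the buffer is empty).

After op 1 (move_right): buffer="nakhbb" (len 6), cursors c1@6 c2@6, authorship ......
After op 2 (move_right): buffer="nakhbb" (len 6), cursors c1@6 c2@6, authorship ......
After op 3 (delete): buffer="nakh" (len 4), cursors c1@4 c2@4, authorship ....
After op 4 (delete): buffer="na" (len 2), cursors c1@2 c2@2, authorship ..
After op 5 (add_cursor(2)): buffer="na" (len 2), cursors c1@2 c2@2 c3@2, authorship ..

Answer: na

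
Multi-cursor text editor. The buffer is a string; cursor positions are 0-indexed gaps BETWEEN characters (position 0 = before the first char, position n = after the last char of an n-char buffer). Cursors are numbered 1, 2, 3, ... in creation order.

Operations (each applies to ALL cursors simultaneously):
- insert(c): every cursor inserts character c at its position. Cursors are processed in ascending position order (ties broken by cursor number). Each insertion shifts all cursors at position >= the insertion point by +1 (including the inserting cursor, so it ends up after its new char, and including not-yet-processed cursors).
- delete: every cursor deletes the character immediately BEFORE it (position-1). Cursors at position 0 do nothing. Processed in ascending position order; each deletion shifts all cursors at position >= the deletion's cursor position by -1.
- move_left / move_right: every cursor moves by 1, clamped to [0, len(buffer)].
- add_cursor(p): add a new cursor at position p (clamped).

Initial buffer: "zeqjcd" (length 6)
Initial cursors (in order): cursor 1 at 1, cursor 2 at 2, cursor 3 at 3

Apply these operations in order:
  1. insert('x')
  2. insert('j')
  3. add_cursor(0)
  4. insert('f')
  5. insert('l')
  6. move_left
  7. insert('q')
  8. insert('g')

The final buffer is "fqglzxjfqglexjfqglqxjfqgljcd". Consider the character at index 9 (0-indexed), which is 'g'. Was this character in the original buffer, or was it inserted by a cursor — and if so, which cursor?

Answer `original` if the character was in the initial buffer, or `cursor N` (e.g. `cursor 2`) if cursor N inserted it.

Answer: cursor 1

Derivation:
After op 1 (insert('x')): buffer="zxexqxjcd" (len 9), cursors c1@2 c2@4 c3@6, authorship .1.2.3...
After op 2 (insert('j')): buffer="zxjexjqxjjcd" (len 12), cursors c1@3 c2@6 c3@9, authorship .11.22.33...
After op 3 (add_cursor(0)): buffer="zxjexjqxjjcd" (len 12), cursors c4@0 c1@3 c2@6 c3@9, authorship .11.22.33...
After op 4 (insert('f')): buffer="fzxjfexjfqxjfjcd" (len 16), cursors c4@1 c1@5 c2@9 c3@13, authorship 4.111.222.333...
After op 5 (insert('l')): buffer="flzxjflexjflqxjfljcd" (len 20), cursors c4@2 c1@7 c2@12 c3@17, authorship 44.1111.2222.3333...
After op 6 (move_left): buffer="flzxjflexjflqxjfljcd" (len 20), cursors c4@1 c1@6 c2@11 c3@16, authorship 44.1111.2222.3333...
After op 7 (insert('q')): buffer="fqlzxjfqlexjfqlqxjfqljcd" (len 24), cursors c4@2 c1@8 c2@14 c3@20, authorship 444.11111.22222.33333...
After op 8 (insert('g')): buffer="fqglzxjfqglexjfqglqxjfqgljcd" (len 28), cursors c4@3 c1@10 c2@17 c3@24, authorship 4444.111111.222222.333333...
Authorship (.=original, N=cursor N): 4 4 4 4 . 1 1 1 1 1 1 . 2 2 2 2 2 2 . 3 3 3 3 3 3 . . .
Index 9: author = 1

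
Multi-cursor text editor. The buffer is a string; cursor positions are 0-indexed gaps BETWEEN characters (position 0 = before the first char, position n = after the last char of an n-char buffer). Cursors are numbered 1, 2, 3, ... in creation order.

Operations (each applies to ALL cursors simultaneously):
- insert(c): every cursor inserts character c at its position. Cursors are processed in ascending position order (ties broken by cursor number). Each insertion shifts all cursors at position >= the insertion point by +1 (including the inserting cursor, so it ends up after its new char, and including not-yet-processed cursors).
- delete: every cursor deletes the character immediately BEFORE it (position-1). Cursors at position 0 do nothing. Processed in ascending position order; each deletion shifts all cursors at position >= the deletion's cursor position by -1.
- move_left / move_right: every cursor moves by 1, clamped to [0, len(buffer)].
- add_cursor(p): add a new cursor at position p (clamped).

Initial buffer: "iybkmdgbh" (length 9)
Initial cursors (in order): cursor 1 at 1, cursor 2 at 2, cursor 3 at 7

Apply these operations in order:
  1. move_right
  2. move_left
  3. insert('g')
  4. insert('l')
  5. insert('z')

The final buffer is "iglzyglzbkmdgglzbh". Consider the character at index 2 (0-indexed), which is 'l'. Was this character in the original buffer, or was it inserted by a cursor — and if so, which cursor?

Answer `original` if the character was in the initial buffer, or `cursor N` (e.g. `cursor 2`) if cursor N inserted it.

Answer: cursor 1

Derivation:
After op 1 (move_right): buffer="iybkmdgbh" (len 9), cursors c1@2 c2@3 c3@8, authorship .........
After op 2 (move_left): buffer="iybkmdgbh" (len 9), cursors c1@1 c2@2 c3@7, authorship .........
After op 3 (insert('g')): buffer="igygbkmdggbh" (len 12), cursors c1@2 c2@4 c3@10, authorship .1.2.....3..
After op 4 (insert('l')): buffer="iglyglbkmdgglbh" (len 15), cursors c1@3 c2@6 c3@13, authorship .11.22.....33..
After op 5 (insert('z')): buffer="iglzyglzbkmdgglzbh" (len 18), cursors c1@4 c2@8 c3@16, authorship .111.222.....333..
Authorship (.=original, N=cursor N): . 1 1 1 . 2 2 2 . . . . . 3 3 3 . .
Index 2: author = 1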